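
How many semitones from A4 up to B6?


Step by step:
Absolute semitone position = octave×12 + chromatic position
A4: 4×12 + 9 = 57
B6: 6×12 + 11 = 83
Difference = 83 - 57 = 26
= 26 semitones


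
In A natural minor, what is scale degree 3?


Step by step:
Natural minor scale pattern: W-H-W-W-H-W-W (2-1-2-2-1-2-2 semitones)
Starting from A:
  A + 2 semitones → B
  B + 1 semitone → C
  C + 2 semitones → D
  D + 2 semitones → E
  E + 1 semitone → F
  F + 2 semitones → G
  G + 2 semitones → A
Scale: A B C D E F G
Degree 3 = C


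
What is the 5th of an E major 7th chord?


Let's work it out.
Major 7th chord = root + major 3rd + perfect 5th + major 7th
Seventh chords stack in thirds, so the letter names are E-G-B-D
Root: E
Major 3rd above E: G#
Perfect 5th above E: B
Major 7th above E: D#
The 5th = B


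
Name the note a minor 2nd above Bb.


Let's work it out.
A 2nd spans 2 letter names, so from B we land on C
A minor 2nd = 1 semitone above Bb
Spell C at that pitch: Cb
= Cb


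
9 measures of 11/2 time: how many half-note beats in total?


Step by step:
Time signature 11/2: the bottom number 2 means the half note gets one count
The top number 11 means 11 half-note beats per measure
Total = 11 × 9 measures
= 99 half-note beats


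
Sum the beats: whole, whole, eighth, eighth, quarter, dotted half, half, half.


Solution.
Beat values:
  whole = 4 beats
  whole = 4 beats
  eighth = 0.5 beats
  eighth = 0.5 beats
  quarter = 1 beat
  dotted half = 3 beats
  half = 2 beats
  half = 2 beats
Sum = 4 + 4 + 0.5 + 0.5 + 1 + 3 + 2 + 2
= 17 beats


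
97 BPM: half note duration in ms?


Solution.
One quarter-note beat = 60000 / BPM = 60000 / 97 ms
Half note = 2 × quarter note
Duration = 2 × 60000 / 97 = 120000 / 97
= 1237.1 ms


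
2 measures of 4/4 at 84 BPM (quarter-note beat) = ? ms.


Quarter-note beat duration = 60000 / 84 ms
Beats per measure (4/4) = 4
One measure = 4 × 60000 / 84 = 240000 / 84 ms
2 measures = 2 × 240000 / 84 = 480000 / 84
= 5714.3 ms


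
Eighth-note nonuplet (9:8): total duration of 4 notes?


Nonuplet: 9 notes occupy the space of 8 eighth notes
Space = 8 × 1/2 = 4 beats
Each nonuplet note = 4 / 9 = 4/9 beats
4 notes = 4 × 4/9 = 16/9
= 16/9 beats


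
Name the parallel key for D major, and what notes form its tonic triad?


Parallel keys share the same tonic but differ in mode
D major → parallel is D minor
Tonic triad of D minor = D F A
= D minor; triad = D F A


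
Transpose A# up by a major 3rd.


Step by step:
major 3rd: 3 letter names, 4 semitones
Letter: A + 2 → C
Pitch: A# + 4 semitones, spelled as a C → C##
= C##


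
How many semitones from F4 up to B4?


Absolute semitone position = octave×12 + chromatic position
F4: 4×12 + 5 = 53
B4: 4×12 + 11 = 59
Difference = 59 - 53 = 6
= 6 semitones


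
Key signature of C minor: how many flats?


Let's work it out.
Flat minor keys: A(0), D(1), G(2), C(3), F(4), Bb(5), Eb(6), Ab(7)
C minor has 3 flats
Order of flats: Bb Eb Ab Db Gb Cb Fb → first 3: Bb, Eb, Ab
= 3 flats


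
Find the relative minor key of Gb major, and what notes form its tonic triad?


The relative minor shares the major's key signature and starts on its 6th degree
6th degree = a major 6th above the tonic; a major 6th above Gb is Eb
→ relative minor of Gb major is Eb minor
Tonic triad of Eb minor = root + minor 3rd + perfect 5th = Eb Gb Bb
= Eb minor; triad = Eb Gb Bb


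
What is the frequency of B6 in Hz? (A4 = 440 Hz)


Step by step:
f = 440 × 2^(n/12) where n = semitones from A4
B6: 26 semitones from A4
f = 440 × 2^(26/12)
f = 1975.53 Hz


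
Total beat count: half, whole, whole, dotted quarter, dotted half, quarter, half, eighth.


Beat values:
  half = 2 beats
  whole = 4 beats
  whole = 4 beats
  dotted quarter = 1.5 beats
  dotted half = 3 beats
  quarter = 1 beat
  half = 2 beats
  eighth = 0.5 beats
Sum = 2 + 4 + 4 + 1.5 + 3 + 1 + 2 + 0.5
= 18 beats


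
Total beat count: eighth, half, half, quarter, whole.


Let's work it out.
Beat values:
  eighth = 0.5 beats
  half = 2 beats
  half = 2 beats
  quarter = 1 beat
  whole = 4 beats
Sum = 0.5 + 2 + 2 + 1 + 4
= 9.5 beats


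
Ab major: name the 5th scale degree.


Major scale pattern: W-W-H-W-W-W-H (2-2-1-2-2-2-1 semitones)
Starting from Ab:
  Ab + 2 semitones → Bb
  Bb + 2 semitones → C
  C + 1 semitone → Db
  Db + 2 semitones → Eb
  Eb + 2 semitones → F
  F + 2 semitones → G
  G + 1 semitone → Ab
Scale: Ab Bb C Db Eb F G
Degree 5 = Eb


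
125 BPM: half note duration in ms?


One quarter-note beat = 60000 / BPM = 60000 / 125 ms
Half note = 2 × quarter note
Duration = 2 × 60000 / 125 = 120000 / 125
= 960.0 ms


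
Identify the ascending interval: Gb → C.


Solution.
Letter names: G → C spans 4 letter names → a 4th
Semitones: Gb → C = 6 half-steps
A 4th of 6 semitones is an augmented 4th
= augmented 4th


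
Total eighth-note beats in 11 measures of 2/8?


Reasoning:
Time signature 2/8: the bottom number 8 means the eighth note gets one count
The top number 2 means 2 eighth-note beats per measure
Total = 2 × 11 measures
= 22 eighth-note beats


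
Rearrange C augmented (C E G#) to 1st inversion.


Step by step:
Root position: C E G#
1st inversion: move root up an octave
Bass note: E
Notes (bottom to top) = E G# C


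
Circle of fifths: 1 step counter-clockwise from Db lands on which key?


Let's work it out.
Each counter-clockwise step moves down a perfect 5th (= up a perfect 4th)
From Db: Db → F#/Gb
= F#/Gb


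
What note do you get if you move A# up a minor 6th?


minor 6th: 6 letter names, 8 semitones
Letter: A + 5 → F
Pitch: A# + 8 semitones, spelled as an F → F#
= F#


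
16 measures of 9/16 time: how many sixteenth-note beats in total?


Let's work it out.
Time signature 9/16: the bottom number 16 means the sixteenth note gets one count
The top number 9 means 9 sixteenth-note beats per measure
Total = 9 × 16 measures
= 144 sixteenth-note beats


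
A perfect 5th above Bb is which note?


Reasoning:
A 5th spans 5 letter names, so from B we land on F
A perfect 5th = 7 semitones above Bb
Spell F at that pitch: F
= F


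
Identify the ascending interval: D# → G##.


Letter names: D → G spans 4 letter names → a 4th
Semitones: D# → G## = 6 half-steps
A 4th of 6 semitones is an augmented 4th
= augmented 4th


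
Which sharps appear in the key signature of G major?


Let's work it out.
Sharp major keys follow the circle of fifths: C(0), G(1), D(2), A(3), E(4), B(5), F#(6), C#(7)
G major has 1 sharp
Order of sharps: F# C# G# D# A# E# B# → first 1: F#
= F#


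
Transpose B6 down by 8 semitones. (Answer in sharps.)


Step by step:
B6: chromatic position 11 in octave 6 → absolute = 6×12 + 11 = 83
Transpose down 8: 83 - 8 = 75
75 = 6×12 + 3 → D# in octave 6
Result = D#6


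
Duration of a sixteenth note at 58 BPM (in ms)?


Working:
One quarter-note beat = 60000 / BPM = 60000 / 58 ms
Sixteenth note = 1/4 × quarter note
Duration = 1/4 × 60000 / 58 = 15000 / 58
= 258.6 ms


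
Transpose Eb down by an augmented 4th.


Reasoning:
augmented 4th: 4 letter names, 6 semitones
Letter: E - 3 → B
Pitch: Eb - 6 semitones, spelled as a B → Bbb
= Bbb


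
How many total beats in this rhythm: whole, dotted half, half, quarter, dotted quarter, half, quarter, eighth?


Solution.
Beat values:
  whole = 4 beats
  dotted half = 3 beats
  half = 2 beats
  quarter = 1 beat
  dotted quarter = 1.5 beats
  half = 2 beats
  quarter = 1 beat
  eighth = 0.5 beats
Sum = 4 + 3 + 2 + 1 + 1.5 + 2 + 1 + 0.5
= 15 beats


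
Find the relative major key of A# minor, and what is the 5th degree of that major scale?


The relative major shares the key signature and is a minor 3rd above the minor tonic
A minor 3rd above A# is C#
→ relative major of A# minor is C# major
C# major scale: C# D# E# F# G# A# B#
= C# major; 5th degree = G#


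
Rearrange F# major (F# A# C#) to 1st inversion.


Solution.
Root position: F# A# C#
1st inversion: move root up an octave
Bass note: A#
Notes (bottom to top) = A# C# F#


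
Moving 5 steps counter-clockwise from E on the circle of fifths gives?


Working:
Each counter-clockwise step moves down a perfect 5th (= up a perfect 4th)
From E: E → A → D → G → C → F
= F


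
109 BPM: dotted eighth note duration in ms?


One quarter-note beat = 60000 / BPM = 60000 / 109 ms
Dotted eighth note = 3/4 × quarter note
Duration = 3/4 × 60000 / 109 = 45000 / 109
= 412.8 ms


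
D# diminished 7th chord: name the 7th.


Diminished 7th chord = root + minor 3rd + diminished 5th + diminished 7th
Seventh chords stack in thirds, so the letter names are D-F-A-C
Root: D#
Minor 3rd above D#: F#
Diminished 5th above D#: A
Diminished 7th above D#: C
The 7th = C


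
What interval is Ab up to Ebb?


Working:
Letter names: A → E spans 5 letter names → a 5th
Semitones: Ab → Ebb = 6 half-steps
A 5th of 6 semitones is a diminished 5th
= diminished 5th


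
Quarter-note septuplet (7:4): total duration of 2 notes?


Step by step:
Septuplet: 7 notes occupy the space of 4 quarter notes
Space = 4 × 1 = 4 beats
Each septuplet note = 4 / 7 = 4/7 beats
2 notes = 2 × 4/7 = 8/7
= 8/7 beats


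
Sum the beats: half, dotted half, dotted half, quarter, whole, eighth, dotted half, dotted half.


Beat values:
  half = 2 beats
  dotted half = 3 beats
  dotted half = 3 beats
  quarter = 1 beat
  whole = 4 beats
  eighth = 0.5 beats
  dotted half = 3 beats
  dotted half = 3 beats
Sum = 2 + 3 + 3 + 1 + 4 + 0.5 + 3 + 3
= 19.5 beats


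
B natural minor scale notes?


Reasoning:
Natural minor scale pattern: W-H-W-W-H-W-W (2-1-2-2-1-2-2 semitones)
Starting from B:
  B + 2 semitones → C#
  C# + 1 semitone → D
  D + 2 semitones → E
  E + 2 semitones → F#
  F# + 1 semitone → G
  G + 2 semitones → A
  A + 2 semitones → B
Scale = B C# D E F# G A


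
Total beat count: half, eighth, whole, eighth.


Solution.
Beat values:
  half = 2 beats
  eighth = 0.5 beats
  whole = 4 beats
  eighth = 0.5 beats
Sum = 2 + 0.5 + 4 + 0.5
= 7 beats


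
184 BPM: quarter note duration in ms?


One quarter-note beat = 60000 / BPM = 60000 / 184 ms
Duration = 60000 / 184
= 326.1 ms


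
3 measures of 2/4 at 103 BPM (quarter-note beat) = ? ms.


Quarter-note beat duration = 60000 / 103 ms
Beats per measure (2/4) = 2
One measure = 2 × 60000 / 103 = 120000 / 103 ms
3 measures = 3 × 120000 / 103 = 360000 / 103
= 3495.1 ms


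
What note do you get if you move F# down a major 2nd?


Step by step:
major 2nd: 2 letter names, 2 semitones
Letter: F - 1 → E
Pitch: F# - 2 semitones, spelled as an E → E
= E


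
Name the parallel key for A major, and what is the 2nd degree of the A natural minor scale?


Let's work it out.
Parallel keys share the same tonic but differ in mode
A major → parallel is A minor
A natural minor scale: A B C D E F G
= A minor; 2nd degree = B


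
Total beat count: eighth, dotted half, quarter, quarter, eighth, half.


Beat values:
  eighth = 0.5 beats
  dotted half = 3 beats
  quarter = 1 beat
  quarter = 1 beat
  eighth = 0.5 beats
  half = 2 beats
Sum = 0.5 + 3 + 1 + 1 + 0.5 + 2
= 8 beats


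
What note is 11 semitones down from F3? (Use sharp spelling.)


Let's work it out.
F3: chromatic position 5 in octave 3 → absolute = 3×12 + 5 = 41
Transpose down 11: 41 - 11 = 30
30 = 2×12 + 6 → F# in octave 2
Result = F#2


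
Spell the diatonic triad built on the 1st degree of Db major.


Working:
Db major scale: Db Eb F Gb Ab Bb C
Diatonic triad on degree 1 stacks scale notes 1, 3, 5: Db F Ab
Db→F = 4 semitones; Db→Ab = 7 semitones → major triad
= Db F Ab (major)


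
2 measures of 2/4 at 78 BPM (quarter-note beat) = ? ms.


Reasoning:
Quarter-note beat duration = 60000 / 78 ms
Beats per measure (2/4) = 2
One measure = 2 × 60000 / 78 = 120000 / 78 ms
2 measures = 2 × 120000 / 78 = 240000 / 78
= 3076.9 ms


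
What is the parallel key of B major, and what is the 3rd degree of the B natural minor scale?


Let's work it out.
Parallel keys share the same tonic but differ in mode
B major → parallel is B minor
B natural minor scale: B C# D E F# G A
= B minor; 3rd degree = D


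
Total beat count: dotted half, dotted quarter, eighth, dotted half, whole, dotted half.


Solution.
Beat values:
  dotted half = 3 beats
  dotted quarter = 1.5 beats
  eighth = 0.5 beats
  dotted half = 3 beats
  whole = 4 beats
  dotted half = 3 beats
Sum = 3 + 1.5 + 0.5 + 3 + 4 + 3
= 15 beats


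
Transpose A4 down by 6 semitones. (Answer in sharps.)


A4: chromatic position 9 in octave 4 → absolute = 4×12 + 9 = 57
Transpose down 6: 57 - 6 = 51
51 = 4×12 + 3 → D# in octave 4
Result = D#4


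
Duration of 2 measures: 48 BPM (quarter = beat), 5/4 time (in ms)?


Step by step:
Quarter-note beat duration = 60000 / 48 ms
Beats per measure (5/4) = 5
One measure = 5 × 60000 / 48 = 300000 / 48 ms
2 measures = 2 × 300000 / 48 = 600000 / 48
= 12500.0 ms


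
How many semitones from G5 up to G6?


Working:
Absolute semitone position = octave×12 + chromatic position
G5: 5×12 + 7 = 67
G6: 6×12 + 7 = 79
Difference = 79 - 67 = 12
= 12 semitones


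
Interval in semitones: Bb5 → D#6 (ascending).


Let's work it out.
Absolute semitone position = octave×12 + chromatic position
Bb5: 5×12 + 10 = 70
D#6: 6×12 + 3 = 75
Difference = 75 - 70 = 5
= 5 semitones


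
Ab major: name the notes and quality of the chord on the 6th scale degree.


Ab major scale: Ab Bb C Db Eb F G
Diatonic triad on degree 6 stacks scale notes 6, 1, 3: F Ab C
F→Ab = 3 semitones; F→C = 7 semitones → minor triad
= F Ab C (minor)


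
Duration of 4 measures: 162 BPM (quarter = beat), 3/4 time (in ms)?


Let's work it out.
Quarter-note beat duration = 60000 / 162 ms
Beats per measure (3/4) = 3
One measure = 3 × 60000 / 162 = 180000 / 162 ms
4 measures = 4 × 180000 / 162 = 720000 / 162
= 4444.4 ms


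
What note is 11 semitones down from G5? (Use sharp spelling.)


Let's work it out.
G5: chromatic position 7 in octave 5 → absolute = 5×12 + 7 = 67
Transpose down 11: 67 - 11 = 56
56 = 4×12 + 8 → G# in octave 4
Result = G#4


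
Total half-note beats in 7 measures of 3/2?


Reasoning:
Time signature 3/2: the bottom number 2 means the half note gets one count
The top number 3 means 3 half-note beats per measure
Total = 3 × 7 measures
= 21 half-note beats


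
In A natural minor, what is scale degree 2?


Natural minor scale pattern: W-H-W-W-H-W-W (2-1-2-2-1-2-2 semitones)
Starting from A:
  A + 2 semitones → B
  B + 1 semitone → C
  C + 2 semitones → D
  D + 2 semitones → E
  E + 1 semitone → F
  F + 2 semitones → G
  G + 2 semitones → A
Scale: A B C D E F G
Degree 2 = B


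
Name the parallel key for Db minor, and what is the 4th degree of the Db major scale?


Reasoning:
Parallel keys share the same tonic but differ in mode
Db minor → parallel is Db major
Db major scale: Db Eb F Gb Ab Bb C
= Db major; 4th degree = Gb


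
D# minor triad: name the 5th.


Minor triad = root + minor 3rd (3 semitones) + perfect 5th (7 semitones)
A triad on D# stacks thirds, so the chord tones use letter names D-F-A
Root: D#
Minor 3rd above D#: F#
Perfect 5th above D#: A#
The 5th = A#


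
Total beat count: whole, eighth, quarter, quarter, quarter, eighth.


Beat values:
  whole = 4 beats
  eighth = 0.5 beats
  quarter = 1 beat
  quarter = 1 beat
  quarter = 1 beat
  eighth = 0.5 beats
Sum = 4 + 0.5 + 1 + 1 + 1 + 0.5
= 8 beats


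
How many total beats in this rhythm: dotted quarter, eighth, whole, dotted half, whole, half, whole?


Step by step:
Beat values:
  dotted quarter = 1.5 beats
  eighth = 0.5 beats
  whole = 4 beats
  dotted half = 3 beats
  whole = 4 beats
  half = 2 beats
  whole = 4 beats
Sum = 1.5 + 0.5 + 4 + 3 + 4 + 2 + 4
= 19 beats


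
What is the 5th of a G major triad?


Solution.
Major triad = root + major 3rd (4 semitones) + perfect 5th (7 semitones)
A triad on G stacks thirds, so the chord tones use letter names G-B-D
Root: G
Major 3rd above G: B
Perfect 5th above G: D
The 5th = D


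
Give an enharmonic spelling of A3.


Solution.
Enharmonic notes sound the same pitch but are spelled with different letter names
A and G## name the same pitch class
= G##3


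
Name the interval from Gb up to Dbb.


Working:
Letter names: G → D spans 5 letter names → a 5th
Semitones: Gb → Dbb = 6 half-steps
A 5th of 6 semitones is a diminished 5th
= diminished 5th


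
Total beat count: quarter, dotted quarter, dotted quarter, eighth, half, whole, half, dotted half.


Let's work it out.
Beat values:
  quarter = 1 beat
  dotted quarter = 1.5 beats
  dotted quarter = 1.5 beats
  eighth = 0.5 beats
  half = 2 beats
  whole = 4 beats
  half = 2 beats
  dotted half = 3 beats
Sum = 1 + 1.5 + 1.5 + 0.5 + 2 + 4 + 2 + 3
= 15.5 beats


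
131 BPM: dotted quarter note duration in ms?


Let's work it out.
One quarter-note beat = 60000 / BPM = 60000 / 131 ms
Dotted quarter note = 3/2 × quarter note
Duration = 3/2 × 60000 / 131 = 90000 / 131
= 687.0 ms


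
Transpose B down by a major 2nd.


Step by step:
major 2nd: 2 letter names, 2 semitones
Letter: B - 1 → A
Pitch: B - 2 semitones, spelled as an A → A
= A


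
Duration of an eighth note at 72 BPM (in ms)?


Let's work it out.
One quarter-note beat = 60000 / BPM = 60000 / 72 ms
Eighth note = 1/2 × quarter note
Duration = 1/2 × 60000 / 72 = 30000 / 72
= 416.7 ms


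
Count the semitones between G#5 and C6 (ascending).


Step by step:
Absolute semitone position = octave×12 + chromatic position
G#5: 5×12 + 8 = 68
C6: 6×12 + 0 = 72
Difference = 72 - 68 = 4
= 4 semitones


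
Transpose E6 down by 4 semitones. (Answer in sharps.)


E6: chromatic position 4 in octave 6 → absolute = 6×12 + 4 = 76
Transpose down 4: 76 - 4 = 72
72 = 6×12 + 0 → C in octave 6
Result = C6


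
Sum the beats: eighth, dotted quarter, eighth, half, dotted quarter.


Step by step:
Beat values:
  eighth = 0.5 beats
  dotted quarter = 1.5 beats
  eighth = 0.5 beats
  half = 2 beats
  dotted quarter = 1.5 beats
Sum = 0.5 + 1.5 + 0.5 + 2 + 1.5
= 6 beats


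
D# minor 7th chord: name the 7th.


Step by step:
Minor 7th chord = root + minor 3rd + perfect 5th + minor 7th
Seventh chords stack in thirds, so the letter names are D-F-A-C
Root: D#
Minor 3rd above D#: F#
Perfect 5th above D#: A#
Minor 7th above D#: C#
The 7th = C#


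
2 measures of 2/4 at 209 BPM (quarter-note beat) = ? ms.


Step by step:
Quarter-note beat duration = 60000 / 209 ms
Beats per measure (2/4) = 2
One measure = 2 × 60000 / 209 = 120000 / 209 ms
2 measures = 2 × 120000 / 209 = 240000 / 209
= 1148.3 ms


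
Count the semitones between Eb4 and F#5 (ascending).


Absolute semitone position = octave×12 + chromatic position
Eb4: 4×12 + 3 = 51
F#5: 5×12 + 6 = 66
Difference = 66 - 51 = 15
= 15 semitones


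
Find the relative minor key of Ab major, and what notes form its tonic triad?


The relative minor shares the major's key signature and starts on its 6th degree
6th degree = a major 6th above the tonic; a major 6th above Ab is F
→ relative minor of Ab major is F minor
Tonic triad of F minor = root + minor 3rd + perfect 5th = F Ab C
= F minor; triad = F Ab C


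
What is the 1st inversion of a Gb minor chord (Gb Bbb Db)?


Let's work it out.
Root position: Gb Bbb Db
1st inversion: move root up an octave
Bass note: Bbb
Notes (bottom to top) = Bbb Db Gb


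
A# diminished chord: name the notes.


Let's work it out.
Diminished triad = root + minor 3rd (3 semitones) + diminished 5th (6 semitones)
A triad on A# stacks thirds, so the chord tones use letter names A-C-E
Root: A#
Minor 3rd above A#: C#
Diminished 5th above A#: E
Chord = A# C# E


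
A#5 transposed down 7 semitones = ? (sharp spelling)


A#5: chromatic position 10 in octave 5 → absolute = 5×12 + 10 = 70
Transpose down 7: 70 - 7 = 63
63 = 5×12 + 3 → D# in octave 5
Result = D#5


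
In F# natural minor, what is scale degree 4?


Natural minor scale pattern: W-H-W-W-H-W-W (2-1-2-2-1-2-2 semitones)
Starting from F#:
  F# + 2 semitones → G#
  G# + 1 semitone → A
  A + 2 semitones → B
  B + 2 semitones → C#
  C# + 1 semitone → D
  D + 2 semitones → E
  E + 2 semitones → F#
Scale: F# G# A B C# D E
Degree 4 = B


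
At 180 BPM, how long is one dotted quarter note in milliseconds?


Solution.
One quarter-note beat = 60000 / BPM = 60000 / 180 ms
Dotted quarter note = 3/2 × quarter note
Duration = 3/2 × 60000 / 180 = 90000 / 180
= 500.0 ms


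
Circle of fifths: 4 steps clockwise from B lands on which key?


Working:
Each clockwise step on the circle of fifths moves up a perfect 5th
From B: B → F#/Gb → Db → Ab → Eb
= Eb


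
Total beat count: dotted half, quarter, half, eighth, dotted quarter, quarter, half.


Beat values:
  dotted half = 3 beats
  quarter = 1 beat
  half = 2 beats
  eighth = 0.5 beats
  dotted quarter = 1.5 beats
  quarter = 1 beat
  half = 2 beats
Sum = 3 + 1 + 2 + 0.5 + 1.5 + 1 + 2
= 11 beats


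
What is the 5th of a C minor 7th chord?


Working:
Minor 7th chord = root + minor 3rd + perfect 5th + minor 7th
Seventh chords stack in thirds, so the letter names are C-E-G-B
Root: C
Minor 3rd above C: Eb
Perfect 5th above C: G
Minor 7th above C: Bb
The 5th = G


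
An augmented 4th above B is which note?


Reasoning:
A 4th spans 4 letter names, so from B we land on E
An augmented 4th = 6 semitones above B
Spell E at that pitch: E#
= E#


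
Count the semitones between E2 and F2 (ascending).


Absolute semitone position = octave×12 + chromatic position
E2: 2×12 + 4 = 28
F2: 2×12 + 5 = 29
Difference = 29 - 28 = 1
= 1 semitone


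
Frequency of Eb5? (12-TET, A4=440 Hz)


Working:
f = 440 × 2^(n/12) where n = semitones from A4
Eb5: 6 semitones from A4
f = 440 × 2^(6/12)
f = 622.25 Hz


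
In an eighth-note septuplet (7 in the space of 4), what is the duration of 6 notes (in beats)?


Solution.
Septuplet: 7 notes occupy the space of 4 eighth notes
Space = 4 × 1/2 = 2 beats
Each septuplet note = 2 / 7 = 2/7 beats
6 notes = 6 × 2/7 = 12/7
= 12/7 beats


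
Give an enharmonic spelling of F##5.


Solution.
Enharmonic notes sound the same pitch but are spelled with different letter names
F## and G name the same pitch class
= G5


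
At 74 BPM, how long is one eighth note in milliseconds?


Working:
One quarter-note beat = 60000 / BPM = 60000 / 74 ms
Eighth note = 1/2 × quarter note
Duration = 1/2 × 60000 / 74 = 30000 / 74
= 405.4 ms


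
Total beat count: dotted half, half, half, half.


Reasoning:
Beat values:
  dotted half = 3 beats
  half = 2 beats
  half = 2 beats
  half = 2 beats
Sum = 3 + 2 + 2 + 2
= 9 beats


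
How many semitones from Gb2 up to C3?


Let's work it out.
Absolute semitone position = octave×12 + chromatic position
Gb2: 2×12 + 6 = 30
C3: 3×12 + 0 = 36
Difference = 36 - 30 = 6
= 6 semitones


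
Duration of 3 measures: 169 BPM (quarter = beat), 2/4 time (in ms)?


Working:
Quarter-note beat duration = 60000 / 169 ms
Beats per measure (2/4) = 2
One measure = 2 × 60000 / 169 = 120000 / 169 ms
3 measures = 3 × 120000 / 169 = 360000 / 169
= 2130.2 ms


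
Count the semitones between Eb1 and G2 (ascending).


Step by step:
Absolute semitone position = octave×12 + chromatic position
Eb1: 1×12 + 3 = 15
G2: 2×12 + 7 = 31
Difference = 31 - 15 = 16
= 16 semitones


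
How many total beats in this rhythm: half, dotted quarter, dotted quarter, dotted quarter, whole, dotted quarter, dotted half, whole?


Working:
Beat values:
  half = 2 beats
  dotted quarter = 1.5 beats
  dotted quarter = 1.5 beats
  dotted quarter = 1.5 beats
  whole = 4 beats
  dotted quarter = 1.5 beats
  dotted half = 3 beats
  whole = 4 beats
Sum = 2 + 1.5 + 1.5 + 1.5 + 4 + 1.5 + 3 + 4
= 19 beats


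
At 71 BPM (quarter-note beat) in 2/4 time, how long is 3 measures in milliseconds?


Working:
Quarter-note beat duration = 60000 / 71 ms
Beats per measure (2/4) = 2
One measure = 2 × 60000 / 71 = 120000 / 71 ms
3 measures = 3 × 120000 / 71 = 360000 / 71
= 5070.4 ms


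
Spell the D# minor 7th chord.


Minor 7th chord = root + minor 3rd + perfect 5th + minor 7th
Seventh chords stack in thirds, so the letter names are D-F-A-C
Root: D#
Minor 3rd above D#: F#
Perfect 5th above D#: A#
Minor 7th above D#: C#
Chord = D# F# A# C#


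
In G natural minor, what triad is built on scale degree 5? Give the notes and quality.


Working:
G natural minor scale: G A Bb C D Eb F
Diatonic triad on degree 5 stacks scale notes 5, 7, 2: D F A
D→F = 3 semitones; D→A = 7 semitones → minor triad
= D F A (minor)


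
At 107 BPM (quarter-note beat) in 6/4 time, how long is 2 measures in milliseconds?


Reasoning:
Quarter-note beat duration = 60000 / 107 ms
Beats per measure (6/4) = 6
One measure = 6 × 60000 / 107 = 360000 / 107 ms
2 measures = 2 × 360000 / 107 = 720000 / 107
= 6729.0 ms


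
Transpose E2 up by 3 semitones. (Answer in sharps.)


Reasoning:
E2: chromatic position 4 in octave 2 → absolute = 2×12 + 4 = 28
Transpose up 3: 28 + 3 = 31
31 = 2×12 + 7 → G in octave 2
Result = G2


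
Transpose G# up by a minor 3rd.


minor 3rd: 3 letter names, 3 semitones
Letter: G + 2 → B
Pitch: G# + 3 semitones, spelled as a B → B
= B


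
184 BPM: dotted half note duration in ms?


Let's work it out.
One quarter-note beat = 60000 / BPM = 60000 / 184 ms
Dotted half note = 3 × quarter note
Duration = 3 × 60000 / 184 = 180000 / 184
= 978.3 ms


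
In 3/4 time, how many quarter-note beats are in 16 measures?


Working:
Time signature 3/4: the bottom number 4 means the quarter note gets one count
The top number 3 means 3 quarter-note beats per measure
Total = 3 × 16 measures
= 48 quarter-note beats


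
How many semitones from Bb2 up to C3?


Let's work it out.
Absolute semitone position = octave×12 + chromatic position
Bb2: 2×12 + 10 = 34
C3: 3×12 + 0 = 36
Difference = 36 - 34 = 2
= 2 semitones


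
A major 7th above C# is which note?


Solution.
A 7th spans 7 letter names, so from C we land on B
A major 7th = 11 semitones above C#
Spell B at that pitch: B#
= B#


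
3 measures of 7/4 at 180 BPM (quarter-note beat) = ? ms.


Quarter-note beat duration = 60000 / 180 ms
Beats per measure (7/4) = 7
One measure = 7 × 60000 / 180 = 420000 / 180 ms
3 measures = 3 × 420000 / 180 = 1260000 / 180
= 7000.0 ms


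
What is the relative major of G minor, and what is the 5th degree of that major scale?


Working:
The relative major shares the key signature and is a minor 3rd above the minor tonic
A minor 3rd above G is Bb
→ relative major of G minor is Bb major
Bb major scale: Bb C D Eb F G A
= Bb major; 5th degree = F


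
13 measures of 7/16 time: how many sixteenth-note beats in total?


Solution.
Time signature 7/16: the bottom number 16 means the sixteenth note gets one count
The top number 7 means 7 sixteenth-note beats per measure
Total = 7 × 13 measures
= 91 sixteenth-note beats


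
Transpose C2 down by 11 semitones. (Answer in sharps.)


C2: chromatic position 0 in octave 2 → absolute = 2×12 + 0 = 24
Transpose down 11: 24 - 11 = 13
13 = 1×12 + 1 → C# in octave 1
Result = C#1


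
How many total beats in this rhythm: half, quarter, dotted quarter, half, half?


Step by step:
Beat values:
  half = 2 beats
  quarter = 1 beat
  dotted quarter = 1.5 beats
  half = 2 beats
  half = 2 beats
Sum = 2 + 1 + 1.5 + 2 + 2
= 8.5 beats


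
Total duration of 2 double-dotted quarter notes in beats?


Reasoning:
Base quarter note = 1 beat
Dot 1 adds half the previous value: +1/2
Dot 2 adds half the previous value: +1/4
One double-dotted quarter = 1 + 1/2 + 1/4 = 7/4
2 of them = 2 × 7/4 = 7/2
= 7/2 beats


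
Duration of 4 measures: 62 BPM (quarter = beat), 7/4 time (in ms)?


Reasoning:
Quarter-note beat duration = 60000 / 62 ms
Beats per measure (7/4) = 7
One measure = 7 × 60000 / 62 = 420000 / 62 ms
4 measures = 4 × 420000 / 62 = 1680000 / 62
= 27096.8 ms


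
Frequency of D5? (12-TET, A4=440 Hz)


Reasoning:
f = 440 × 2^(n/12) where n = semitones from A4
D5: 5 semitones from A4
f = 440 × 2^(5/12)
f = 587.33 Hz


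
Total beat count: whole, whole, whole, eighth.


Beat values:
  whole = 4 beats
  whole = 4 beats
  whole = 4 beats
  eighth = 0.5 beats
Sum = 4 + 4 + 4 + 0.5
= 12.5 beats


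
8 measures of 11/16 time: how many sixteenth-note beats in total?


Working:
Time signature 11/16: the bottom number 16 means the sixteenth note gets one count
The top number 11 means 11 sixteenth-note beats per measure
Total = 11 × 8 measures
= 88 sixteenth-note beats


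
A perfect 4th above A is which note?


Let's work it out.
A 4th spans 4 letter names, so from A we land on D
A perfect 4th = 5 semitones above A
Spell D at that pitch: D
= D


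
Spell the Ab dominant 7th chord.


Dominant 7th chord = root + major 3rd + perfect 5th + minor 7th
Seventh chords stack in thirds, so the letter names are A-C-E-G
Root: Ab
Major 3rd above Ab: C
Perfect 5th above Ab: Eb
Minor 7th above Ab: Gb
Chord = Ab C Eb Gb


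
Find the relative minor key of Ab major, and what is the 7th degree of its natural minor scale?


Reasoning:
The relative minor shares the major's key signature and starts on its 6th degree
6th degree = a major 6th above the tonic; a major 6th above Ab is F
→ relative minor of Ab major is F minor
F natural minor scale: F G Ab Bb C Db Eb
= F minor; 7th degree = Eb


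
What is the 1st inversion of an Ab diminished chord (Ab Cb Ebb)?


Step by step:
Root position: Ab Cb Ebb
1st inversion: move root up an octave
Bass note: Cb
Notes (bottom to top) = Cb Ebb Ab


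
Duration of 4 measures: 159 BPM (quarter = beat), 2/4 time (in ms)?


Reasoning:
Quarter-note beat duration = 60000 / 159 ms
Beats per measure (2/4) = 2
One measure = 2 × 60000 / 159 = 120000 / 159 ms
4 measures = 4 × 120000 / 159 = 480000 / 159
= 3018.9 ms


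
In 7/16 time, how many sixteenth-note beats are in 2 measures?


Solution.
Time signature 7/16: the bottom number 16 means the sixteenth note gets one count
The top number 7 means 7 sixteenth-note beats per measure
Total = 7 × 2 measures
= 14 sixteenth-note beats


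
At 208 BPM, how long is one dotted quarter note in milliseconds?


One quarter-note beat = 60000 / BPM = 60000 / 208 ms
Dotted quarter note = 3/2 × quarter note
Duration = 3/2 × 60000 / 208 = 90000 / 208
= 432.7 ms


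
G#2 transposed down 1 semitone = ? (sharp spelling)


Working:
G#2: chromatic position 8 in octave 2 → absolute = 2×12 + 8 = 32
Transpose down 1: 32 - 1 = 31
31 = 2×12 + 7 → G in octave 2
Result = G2


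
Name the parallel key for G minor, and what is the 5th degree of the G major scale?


Working:
Parallel keys share the same tonic but differ in mode
G minor → parallel is G major
G major scale: G A B C D E F#
= G major; 5th degree = D


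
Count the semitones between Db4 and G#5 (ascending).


Solution.
Absolute semitone position = octave×12 + chromatic position
Db4: 4×12 + 1 = 49
G#5: 5×12 + 8 = 68
Difference = 68 - 49 = 19
= 19 semitones


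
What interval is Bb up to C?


Reasoning:
Letter names: B → C spans 2 letter names → a 2nd
Semitones: Bb → C = 2 half-steps
A 2nd of 2 semitones is a major 2nd
= major 2nd


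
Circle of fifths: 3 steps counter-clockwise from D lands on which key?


Let's work it out.
Each counter-clockwise step moves down a perfect 5th (= up a perfect 4th)
From D: D → G → C → F
= F


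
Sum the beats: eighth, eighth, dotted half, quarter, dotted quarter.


Working:
Beat values:
  eighth = 0.5 beats
  eighth = 0.5 beats
  dotted half = 3 beats
  quarter = 1 beat
  dotted quarter = 1.5 beats
Sum = 0.5 + 0.5 + 3 + 1 + 1.5
= 6.5 beats


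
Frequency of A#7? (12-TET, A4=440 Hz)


Step by step:
f = 440 × 2^(n/12) where n = semitones from A4
A#7: 37 semitones from A4
f = 440 × 2^(37/12)
f = 3729.31 Hz


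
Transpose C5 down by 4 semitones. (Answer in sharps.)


C5: chromatic position 0 in octave 5 → absolute = 5×12 + 0 = 60
Transpose down 4: 60 - 4 = 56
56 = 4×12 + 8 → G# in octave 4
Result = G#4


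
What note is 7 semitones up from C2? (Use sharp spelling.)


Step by step:
C2: chromatic position 0 in octave 2 → absolute = 2×12 + 0 = 24
Transpose up 7: 24 + 7 = 31
31 = 2×12 + 7 → G in octave 2
Result = G2


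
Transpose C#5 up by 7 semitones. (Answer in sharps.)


Working:
C#5: chromatic position 1 in octave 5 → absolute = 5×12 + 1 = 61
Transpose up 7: 61 + 7 = 68
68 = 5×12 + 8 → G# in octave 5
Result = G#5


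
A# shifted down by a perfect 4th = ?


Step by step:
perfect 4th: 4 letter names, 5 semitones
Letter: A - 3 → E
Pitch: A# - 5 semitones, spelled as an E → E#
= E#


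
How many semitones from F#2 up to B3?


Absolute semitone position = octave×12 + chromatic position
F#2: 2×12 + 6 = 30
B3: 3×12 + 11 = 47
Difference = 47 - 30 = 17
= 17 semitones


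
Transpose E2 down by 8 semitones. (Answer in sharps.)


E2: chromatic position 4 in octave 2 → absolute = 2×12 + 4 = 28
Transpose down 8: 28 - 8 = 20
20 = 1×12 + 8 → G# in octave 1
Result = G#1


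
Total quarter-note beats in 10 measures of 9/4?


Reasoning:
Time signature 9/4: the bottom number 4 means the quarter note gets one count
The top number 9 means 9 quarter-note beats per measure
Total = 9 × 10 measures
= 90 quarter-note beats


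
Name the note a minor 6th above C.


Step by step:
A 6th spans 6 letter names, so from C we land on A
A minor 6th = 8 semitones above C
Spell A at that pitch: Ab
= Ab


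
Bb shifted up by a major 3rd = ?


major 3rd: 3 letter names, 4 semitones
Letter: B + 2 → D
Pitch: Bb + 4 semitones, spelled as a D → D
= D


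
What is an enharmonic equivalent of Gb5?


Let's work it out.
Enharmonic notes sound the same pitch but are spelled with different letter names
Gb and F# name the same pitch class
= F#5


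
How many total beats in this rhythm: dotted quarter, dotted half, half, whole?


Step by step:
Beat values:
  dotted quarter = 1.5 beats
  dotted half = 3 beats
  half = 2 beats
  whole = 4 beats
Sum = 1.5 + 3 + 2 + 4
= 10.5 beats


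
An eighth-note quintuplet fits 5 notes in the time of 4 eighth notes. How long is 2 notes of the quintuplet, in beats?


Quintuplet: 5 notes occupy the space of 4 eighth notes
Space = 4 × 1/2 = 2 beats
Each quintuplet note = 2 / 5 = 2/5 beats
2 notes = 2 × 2/5 = 4/5
= 4/5 beats


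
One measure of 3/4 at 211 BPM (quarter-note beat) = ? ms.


Reasoning:
Quarter-note beat duration = 60000 / 211 ms
Beats per measure (3/4) = 3
One measure = 3 × 60000 / 211 = 180000 / 211 ms
= 853.1 ms


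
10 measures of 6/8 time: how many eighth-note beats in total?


Time signature 6/8: the bottom number 8 means the eighth note gets one count
The top number 6 means 6 eighth-note beats per measure
Total = 6 × 10 measures
= 60 eighth-note beats


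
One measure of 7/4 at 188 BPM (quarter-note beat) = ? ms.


Solution.
Quarter-note beat duration = 60000 / 188 ms
Beats per measure (7/4) = 7
One measure = 7 × 60000 / 188 = 420000 / 188 ms
= 2234.0 ms


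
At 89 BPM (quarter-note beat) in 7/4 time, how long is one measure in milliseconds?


Solution.
Quarter-note beat duration = 60000 / 89 ms
Beats per measure (7/4) = 7
One measure = 7 × 60000 / 89 = 420000 / 89 ms
= 4719.1 ms


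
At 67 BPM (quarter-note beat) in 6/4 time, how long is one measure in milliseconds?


Quarter-note beat duration = 60000 / 67 ms
Beats per measure (6/4) = 6
One measure = 6 × 60000 / 67 = 360000 / 67 ms
= 5373.1 ms


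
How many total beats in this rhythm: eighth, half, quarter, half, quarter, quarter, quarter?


Working:
Beat values:
  eighth = 0.5 beats
  half = 2 beats
  quarter = 1 beat
  half = 2 beats
  quarter = 1 beat
  quarter = 1 beat
  quarter = 1 beat
Sum = 0.5 + 2 + 1 + 2 + 1 + 1 + 1
= 8.5 beats


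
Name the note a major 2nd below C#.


A 2nd spans 2 letter names, so from C we land on B
A major 2nd = 2 semitones below C#
Spell B at that pitch: B
= B


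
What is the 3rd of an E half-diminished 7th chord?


Solution.
Half-diminished 7th chord = root + minor 3rd + diminished 5th + minor 7th
Seventh chords stack in thirds, so the letter names are E-G-B-D
Root: E
Minor 3rd above E: G
Diminished 5th above E: Bb
Minor 7th above E: D
The 3rd = G


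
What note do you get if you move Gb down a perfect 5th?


Solution.
perfect 5th: 5 letter names, 7 semitones
Letter: G - 4 → C
Pitch: Gb - 7 semitones, spelled as a C → Cb
= Cb


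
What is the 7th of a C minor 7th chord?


Step by step:
Minor 7th chord = root + minor 3rd + perfect 5th + minor 7th
Seventh chords stack in thirds, so the letter names are C-E-G-B
Root: C
Minor 3rd above C: Eb
Perfect 5th above C: G
Minor 7th above C: Bb
The 7th = Bb


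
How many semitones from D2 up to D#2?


Reasoning:
Absolute semitone position = octave×12 + chromatic position
D2: 2×12 + 2 = 26
D#2: 2×12 + 3 = 27
Difference = 27 - 26 = 1
= 1 semitone


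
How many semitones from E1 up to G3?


Solution.
Absolute semitone position = octave×12 + chromatic position
E1: 1×12 + 4 = 16
G3: 3×12 + 7 = 43
Difference = 43 - 16 = 27
= 27 semitones


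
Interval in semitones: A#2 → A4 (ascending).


Step by step:
Absolute semitone position = octave×12 + chromatic position
A#2: 2×12 + 10 = 34
A4: 4×12 + 9 = 57
Difference = 57 - 34 = 23
= 23 semitones


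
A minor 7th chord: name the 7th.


Working:
Minor 7th chord = root + minor 3rd + perfect 5th + minor 7th
Seventh chords stack in thirds, so the letter names are A-C-E-G
Root: A
Minor 3rd above A: C
Perfect 5th above A: E
Minor 7th above A: G
The 7th = G


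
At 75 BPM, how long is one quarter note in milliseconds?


Step by step:
One quarter-note beat = 60000 / BPM = 60000 / 75 ms
Duration = 60000 / 75
= 800.0 ms


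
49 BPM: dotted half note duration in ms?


One quarter-note beat = 60000 / BPM = 60000 / 49 ms
Dotted half note = 3 × quarter note
Duration = 3 × 60000 / 49 = 180000 / 49
= 3673.5 ms


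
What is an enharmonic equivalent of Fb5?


Working:
Enharmonic notes sound the same pitch but are spelled with different letter names
Fb and E name the same pitch class
= E5


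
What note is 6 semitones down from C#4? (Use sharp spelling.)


Let's work it out.
C#4: chromatic position 1 in octave 4 → absolute = 4×12 + 1 = 49
Transpose down 6: 49 - 6 = 43
43 = 3×12 + 7 → G in octave 3
Result = G3


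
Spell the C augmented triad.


Working:
Augmented triad = root + major 3rd (4 semitones) + augmented 5th (8 semitones)
A triad on C stacks thirds, so the chord tones use letter names C-E-G
Root: C
Major 3rd above C: E
Augmented 5th above C: G#
Chord = C E G#


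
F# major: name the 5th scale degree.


Step by step:
Major scale pattern: W-W-H-W-W-W-H (2-2-1-2-2-2-1 semitones)
Starting from F#:
  F# + 2 semitones → G#
  G# + 2 semitones → A#
  A# + 1 semitone → B
  B + 2 semitones → C#
  C# + 2 semitones → D#
  D# + 2 semitones → E#
  E# + 1 semitone → F#
Scale: F# G# A# B C# D# E#
Degree 5 = C#


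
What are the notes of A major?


Reasoning:
Major scale pattern: W-W-H-W-W-W-H (2-2-1-2-2-2-1 semitones)
Starting from A:
  A + 2 semitones → B
  B + 2 semitones → C#
  C# + 1 semitone → D
  D + 2 semitones → E
  E + 2 semitones → F#
  F# + 2 semitones → G#
  G# + 1 semitone → A
Scale = A B C# D E F# G#
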